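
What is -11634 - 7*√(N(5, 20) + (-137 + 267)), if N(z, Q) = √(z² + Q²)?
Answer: -11634 - 7*√(130 + 5*√17) ≈ -11720.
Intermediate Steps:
N(z, Q) = √(Q² + z²)
-11634 - 7*√(N(5, 20) + (-137 + 267)) = -11634 - 7*√(√(20² + 5²) + (-137 + 267)) = -11634 - 7*√(√(400 + 25) + 130) = -11634 - 7*√(√425 + 130) = -11634 - 7*√(5*√17 + 130) = -11634 - 7*√(130 + 5*√17)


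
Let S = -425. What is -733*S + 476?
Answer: 312001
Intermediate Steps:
-733*S + 476 = -733*(-425) + 476 = 311525 + 476 = 312001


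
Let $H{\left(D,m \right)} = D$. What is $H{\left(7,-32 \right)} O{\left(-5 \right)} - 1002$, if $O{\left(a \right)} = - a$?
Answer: $-967$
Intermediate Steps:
$H{\left(7,-32 \right)} O{\left(-5 \right)} - 1002 = 7 \left(\left(-1\right) \left(-5\right)\right) - 1002 = 7 \cdot 5 - 1002 = 35 - 1002 = -967$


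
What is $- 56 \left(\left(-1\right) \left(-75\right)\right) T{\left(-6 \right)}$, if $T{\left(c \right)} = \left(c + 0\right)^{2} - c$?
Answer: $-176400$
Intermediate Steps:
$T{\left(c \right)} = c^{2} - c$
$- 56 \left(\left(-1\right) \left(-75\right)\right) T{\left(-6 \right)} = - 56 \left(\left(-1\right) \left(-75\right)\right) \left(- 6 \left(-1 - 6\right)\right) = \left(-56\right) 75 \left(\left(-6\right) \left(-7\right)\right) = \left(-4200\right) 42 = -176400$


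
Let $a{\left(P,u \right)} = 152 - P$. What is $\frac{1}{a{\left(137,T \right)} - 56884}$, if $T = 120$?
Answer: $- \frac{1}{56869} \approx -1.7584 \cdot 10^{-5}$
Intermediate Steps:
$\frac{1}{a{\left(137,T \right)} - 56884} = \frac{1}{\left(152 - 137\right) - 56884} = \frac{1}{15 - 56884} = \frac{1}{-56869} = - \frac{1}{56869}$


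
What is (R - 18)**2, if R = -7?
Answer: 625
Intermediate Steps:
(R - 18)**2 = (-7 - 18)**2 = (-25)**2 = 625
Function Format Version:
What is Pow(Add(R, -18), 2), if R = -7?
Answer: 625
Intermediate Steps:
Pow(Add(R, -18), 2) = Pow(Add(-7, -18), 2) = Pow(-25, 2) = 625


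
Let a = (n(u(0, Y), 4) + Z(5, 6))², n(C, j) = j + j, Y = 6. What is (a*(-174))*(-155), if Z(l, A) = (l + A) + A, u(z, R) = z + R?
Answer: 16856250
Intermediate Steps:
u(z, R) = R + z
Z(l, A) = l + 2*A (Z(l, A) = (A + l) + A = l + 2*A)
n(C, j) = 2*j
a = 625 (a = (2*4 + (5 + 2*6))² = (8 + (5 + 12))² = (8 + 17)² = 25² = 625)
(a*(-174))*(-155) = (625*(-174))*(-155) = -108750*(-155) = 16856250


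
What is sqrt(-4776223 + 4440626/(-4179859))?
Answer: 27*I*sqrt(114467033444064693)/4179859 ≈ 2185.5*I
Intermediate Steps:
sqrt(-4776223 + 4440626/(-4179859)) = sqrt(-4776223 + 4440626*(-1/4179859)) = sqrt(-4776223 - 4440626/4179859) = sqrt(-19963943133183/4179859) = 27*I*sqrt(114467033444064693)/4179859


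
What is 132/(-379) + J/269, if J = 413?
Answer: 121019/101951 ≈ 1.1870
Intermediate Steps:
132/(-379) + J/269 = 132/(-379) + 413/269 = 132*(-1/379) + 413*(1/269) = -132/379 + 413/269 = 121019/101951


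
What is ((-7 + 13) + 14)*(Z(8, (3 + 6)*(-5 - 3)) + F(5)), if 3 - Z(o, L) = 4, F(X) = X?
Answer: 80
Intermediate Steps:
Z(o, L) = -1 (Z(o, L) = 3 - 1*4 = 3 - 4 = -1)
((-7 + 13) + 14)*(Z(8, (3 + 6)*(-5 - 3)) + F(5)) = ((-7 + 13) + 14)*(-1 + 5) = (6 + 14)*4 = 20*4 = 80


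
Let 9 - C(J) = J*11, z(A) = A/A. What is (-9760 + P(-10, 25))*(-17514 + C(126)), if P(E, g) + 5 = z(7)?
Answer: 184451724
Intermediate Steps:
z(A) = 1
P(E, g) = -4 (P(E, g) = -5 + 1 = -4)
C(J) = 9 - 11*J (C(J) = 9 - J*11 = 9 - 11*J)
(-9760 + P(-10, 25))*(-17514 + C(126)) = (-9760 - 4)*(-17514 + (9 - 11*126)) = -9764*(-17514 + (9 - 1386)) = -9764*(-17514 - 1377) = -9764*(-18891) = 184451724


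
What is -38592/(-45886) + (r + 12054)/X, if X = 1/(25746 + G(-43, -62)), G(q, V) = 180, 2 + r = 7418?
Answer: 11581149663756/22943 ≈ 5.0478e+8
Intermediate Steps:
r = 7416 (r = -2 + 7418 = 7416)
X = 1/25926 (X = 1/(25746 + 180) = 1/25926 ≈ 3.8571e-5)
-38592/(-45886) + (r + 12054)/X = -38592/(-45886) + (7416 + 12054)/(1/25926) = -38592*(-1/45886) + 19470*25926 = 19296/22943 + 504779220 = 11581149663756/22943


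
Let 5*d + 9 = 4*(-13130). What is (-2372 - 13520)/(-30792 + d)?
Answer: 79460/206489 ≈ 0.38481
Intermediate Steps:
d = -52529/5 (d = -9/5 + (4*(-13130))/5 = -9/5 + (⅕)*(-52520) = -9/5 - 10504 = -52529/5 ≈ -10506.)
(-2372 - 13520)/(-30792 + d) = (-2372 - 13520)/(-30792 - 52529/5) = -15892/(-206489/5) = -15892*(-5/206489) = 79460/206489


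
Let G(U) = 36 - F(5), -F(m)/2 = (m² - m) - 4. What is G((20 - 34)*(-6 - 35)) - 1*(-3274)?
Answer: 3342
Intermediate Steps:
F(m) = 8 - 2*m² + 2*m (F(m) = -2*((m² - m) - 4) = -2*(-4 + m² - m) = 8 - 2*m² + 2*m)
G(U) = 68 (G(U) = 36 - (8 - 2*5² + 2*5) = 36 - (8 - 2*25 + 10) = 36 - (8 - 50 + 10) = 36 - 1*(-32) = 36 + 32 = 68)
G((20 - 34)*(-6 - 35)) - 1*(-3274) = 68 - 1*(-3274) = 68 + 3274 = 3342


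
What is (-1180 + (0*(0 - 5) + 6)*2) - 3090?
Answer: -4258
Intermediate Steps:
(-1180 + (0*(0 - 5) + 6)*2) - 3090 = (-1180 + (0*(-5) + 6)*2) - 3090 = (-1180 + (0 + 6)*2) - 3090 = (-1180 + 6*2) - 3090 = (-1180 + 12) - 3090 = -1168 - 3090 = -4258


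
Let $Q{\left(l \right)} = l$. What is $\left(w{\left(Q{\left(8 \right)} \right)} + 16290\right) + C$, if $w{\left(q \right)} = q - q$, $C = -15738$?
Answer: $552$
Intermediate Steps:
$w{\left(q \right)} = 0$
$\left(w{\left(Q{\left(8 \right)} \right)} + 16290\right) + C = \left(0 + 16290\right) - 15738 = 16290 - 15738 = 552$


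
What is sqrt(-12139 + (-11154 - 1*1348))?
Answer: I*sqrt(24641) ≈ 156.97*I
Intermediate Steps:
sqrt(-12139 + (-11154 - 1*1348)) = sqrt(-12139 + (-11154 - 1348)) = sqrt(-12139 - 12502) = sqrt(-24641) = I*sqrt(24641)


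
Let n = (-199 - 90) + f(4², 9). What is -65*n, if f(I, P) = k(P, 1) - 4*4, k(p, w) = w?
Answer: 19760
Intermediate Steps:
f(I, P) = -15 (f(I, P) = 1 - 4*4 = 1 - 16 = -15)
n = -304 (n = (-199 - 90) - 15 = -289 - 15 = -304)
-65*n = -65*(-304) = 19760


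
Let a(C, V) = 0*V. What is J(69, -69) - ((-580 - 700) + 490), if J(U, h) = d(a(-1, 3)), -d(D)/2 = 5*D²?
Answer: 790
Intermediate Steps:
a(C, V) = 0
d(D) = -10*D²
J(U, h) = 0 (J(U, h) = -10*0² = -10*0 = 0)
J(69, -69) - ((-580 - 700) + 490) = 0 - ((-580 - 700) + 490) = 0 - (-1280 + 490) = 0 - 1*(-790) = 0 + 790 = 790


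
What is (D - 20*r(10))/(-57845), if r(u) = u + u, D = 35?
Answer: 73/11569 ≈ 0.0063100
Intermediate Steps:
r(u) = 2*u
(D - 20*r(10))/(-57845) = (35 - 40*10)/(-57845) = (35 - 20*20)*(-1/57845) = (35 - 400)*(-1/57845) = -365*(-1/57845) = 73/11569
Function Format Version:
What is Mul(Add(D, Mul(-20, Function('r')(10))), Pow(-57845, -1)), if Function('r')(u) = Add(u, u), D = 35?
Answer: Rational(73, 11569) ≈ 0.0063100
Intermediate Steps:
Function('r')(u) = Mul(2, u)
Mul(Add(D, Mul(-20, Function('r')(10))), Pow(-57845, -1)) = Mul(Add(35, Mul(-20, Mul(2, 10))), Pow(-57845, -1)) = Mul(Add(35, Mul(-20, 20)), Rational(-1, 57845)) = Mul(Add(35, -400), Rational(-1, 57845)) = Mul(-365, Rational(-1, 57845)) = Rational(73, 11569)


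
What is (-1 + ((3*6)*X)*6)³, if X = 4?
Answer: 80062991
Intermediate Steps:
(-1 + ((3*6)*X)*6)³ = (-1 + ((3*6)*4)*6)³ = (-1 + (18*4)*6)³ = (-1 + 72*6)³ = (-1 + 432)³ = 431³ = 80062991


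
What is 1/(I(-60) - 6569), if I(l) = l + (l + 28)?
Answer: -1/6661 ≈ -0.00015013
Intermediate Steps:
I(l) = 28 + 2*l (I(l) = l + (28 + l) = 28 + 2*l)
1/(I(-60) - 6569) = 1/((28 + 2*(-60)) - 6569) = 1/((28 - 120) - 6569) = 1/(-92 - 6569) = 1/(-6661) = -1/6661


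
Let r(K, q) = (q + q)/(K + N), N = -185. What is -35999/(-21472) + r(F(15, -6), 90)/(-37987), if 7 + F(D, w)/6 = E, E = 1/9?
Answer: 928540029707/553831010656 ≈ 1.6766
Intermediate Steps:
E = ⅑ (E = 1*(⅑) = ⅑ ≈ 0.11111)
F(D, w) = -124/3 (F(D, w) = -42 + 6*(⅑) = -42 + ⅔ = -124/3)
r(K, q) = 2*q/(-185 + K) (r(K, q) = (q + q)/(K - 185) = (2*q)/(-185 + K) = 2*q/(-185 + K))
-35999/(-21472) + r(F(15, -6), 90)/(-37987) = -35999/(-21472) + (2*90/(-185 - 124/3))/(-37987) = -35999*(-1/21472) + (2*90/(-679/3))*(-1/37987) = 35999/21472 + (2*90*(-3/679))*(-1/37987) = 35999/21472 - 540/679*(-1/37987) = 35999/21472 + 540/25793173 = 928540029707/553831010656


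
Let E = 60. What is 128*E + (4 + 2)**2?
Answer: 7716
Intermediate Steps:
128*E + (4 + 2)**2 = 128*60 + (4 + 2)**2 = 7680 + 6**2 = 7680 + 36 = 7716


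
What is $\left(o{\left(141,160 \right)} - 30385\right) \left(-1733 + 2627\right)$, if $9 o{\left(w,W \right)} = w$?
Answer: $-27150184$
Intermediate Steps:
$o{\left(w,W \right)} = \frac{w}{9}$
$\left(o{\left(141,160 \right)} - 30385\right) \left(-1733 + 2627\right) = \left(\frac{1}{9} \cdot 141 - 30385\right) \left(-1733 + 2627\right) = \left(\frac{47}{3} - 30385\right) 894 = \left(- \frac{91108}{3}\right) 894 = -27150184$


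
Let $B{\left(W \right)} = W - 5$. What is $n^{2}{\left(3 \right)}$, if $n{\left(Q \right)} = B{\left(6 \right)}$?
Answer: $1$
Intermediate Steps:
$B{\left(W \right)} = -5 + W$
$n{\left(Q \right)} = 1$ ($n{\left(Q \right)} = -5 + 6 = 1$)
$n^{2}{\left(3 \right)} = 1^{2} = 1$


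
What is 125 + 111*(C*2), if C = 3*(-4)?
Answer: -2539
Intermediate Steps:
C = -12
125 + 111*(C*2) = 125 + 111*(-12*2) = 125 + 111*(-24) = 125 - 2664 = -2539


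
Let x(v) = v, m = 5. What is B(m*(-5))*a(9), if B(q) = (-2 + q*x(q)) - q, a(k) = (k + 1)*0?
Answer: 0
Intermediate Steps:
a(k) = 0 (a(k) = (1 + k)*0 = 0)
B(q) = -2 + q² - q (B(q) = (-2 + q*q) - q = (-2 + q²) - q = -2 + q² - q)
B(m*(-5))*a(9) = (-2 + (5*(-5))² - 5*(-5))*0 = (-2 + (-25)² - 1*(-25))*0 = (-2 + 625 + 25)*0 = 648*0 = 0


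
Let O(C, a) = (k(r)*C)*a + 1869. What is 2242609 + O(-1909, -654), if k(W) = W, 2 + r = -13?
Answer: -16482812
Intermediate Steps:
r = -15 (r = -2 - 13 = -15)
O(C, a) = 1869 - 15*C*a (O(C, a) = (-15*C)*a + 1869 = -15*C*a + 1869 = 1869 - 15*C*a)
2242609 + O(-1909, -654) = 2242609 + (1869 - 15*(-1909)*(-654)) = 2242609 + (1869 - 18727290) = 2242609 - 18725421 = -16482812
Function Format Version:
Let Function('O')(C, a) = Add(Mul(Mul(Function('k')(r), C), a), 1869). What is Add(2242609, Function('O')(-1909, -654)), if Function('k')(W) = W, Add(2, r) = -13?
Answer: -16482812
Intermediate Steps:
r = -15 (r = Add(-2, -13) = -15)
Function('O')(C, a) = Add(1869, Mul(-15, C, a)) (Function('O')(C, a) = Add(Mul(Mul(-15, C), a), 1869) = Add(Mul(-15, C, a), 1869) = Add(1869, Mul(-15, C, a)))
Add(2242609, Function('O')(-1909, -654)) = Add(2242609, Add(1869, Mul(-15, -1909, -654))) = Add(2242609, Add(1869, -18727290)) = Add(2242609, -18725421) = -16482812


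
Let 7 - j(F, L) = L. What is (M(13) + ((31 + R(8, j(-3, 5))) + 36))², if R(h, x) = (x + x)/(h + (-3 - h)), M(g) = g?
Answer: 55696/9 ≈ 6188.4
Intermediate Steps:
j(F, L) = 7 - L
R(h, x) = -2*x/3 (R(h, x) = (2*x)/(-3) = (2*x)*(-⅓) = -2*x/3)
(M(13) + ((31 + R(8, j(-3, 5))) + 36))² = (13 + ((31 - 2*(7 - 1*5)/3) + 36))² = (13 + ((31 - 2*(7 - 5)/3) + 36))² = (13 + ((31 - ⅔*2) + 36))² = (13 + ((31 - 4/3) + 36))² = (13 + (89/3 + 36))² = (13 + 197/3)² = (236/3)² = 55696/9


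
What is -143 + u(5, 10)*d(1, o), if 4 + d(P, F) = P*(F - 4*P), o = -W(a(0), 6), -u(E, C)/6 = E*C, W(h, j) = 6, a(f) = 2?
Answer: 4057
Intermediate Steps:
u(E, C) = -6*C*E (u(E, C) = -6*E*C = -6*C*E)
o = -6 (o = -1*6 = -6)
d(P, F) = -4 + P*(F - 4*P)
-143 + u(5, 10)*d(1, o) = -143 + (-6*10*5)*(-4 - 4*1**2 - 6*1) = -143 - 300*(-4 - 4*1 - 6) = -143 - 300*(-4 - 4 - 6) = -143 - 300*(-14) = -143 + 4200 = 4057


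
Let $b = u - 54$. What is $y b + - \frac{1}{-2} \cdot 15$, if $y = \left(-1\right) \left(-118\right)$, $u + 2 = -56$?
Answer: $- \frac{26417}{2} \approx -13209.0$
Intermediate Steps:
$u = -58$ ($u = -2 - 56 = -58$)
$y = 118$
$b = -112$ ($b = -58 - 54 = -112$)
$y b + - \frac{1}{-2} \cdot 15 = 118 \left(-112\right) + - \frac{1}{-2} \cdot 15 = -13216 + \left(-1\right) \left(- \frac{1}{2}\right) 15 = -13216 + \frac{1}{2} \cdot 15 = -13216 + \frac{15}{2} = - \frac{26417}{2}$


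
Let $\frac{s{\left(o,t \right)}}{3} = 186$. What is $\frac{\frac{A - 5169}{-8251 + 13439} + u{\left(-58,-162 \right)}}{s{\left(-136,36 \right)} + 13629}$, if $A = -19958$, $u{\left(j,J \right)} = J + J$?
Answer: $- \frac{1706039}{73602156} \approx -0.023179$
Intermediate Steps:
$u{\left(j,J \right)} = 2 J$
$s{\left(o,t \right)} = 558$ ($s{\left(o,t \right)} = 3 \cdot 186 = 558$)
$\frac{\frac{A - 5169}{-8251 + 13439} + u{\left(-58,-162 \right)}}{s{\left(-136,36 \right)} + 13629} = \frac{\frac{-19958 - 5169}{-8251 + 13439} + 2 \left(-162\right)}{558 + 13629} = \frac{- \frac{25127}{5188} - 324}{14187} = \left(\left(-25127\right) \frac{1}{5188} - 324\right) \frac{1}{14187} = \left(- \frac{25127}{5188} - 324\right) \frac{1}{14187} = \left(- \frac{1706039}{5188}\right) \frac{1}{14187} = - \frac{1706039}{73602156}$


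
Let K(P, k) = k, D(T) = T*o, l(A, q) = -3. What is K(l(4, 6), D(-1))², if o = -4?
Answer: 16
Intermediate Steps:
D(T) = -4*T (D(T) = T*(-4) = -4*T)
K(l(4, 6), D(-1))² = (-4*(-1))² = 4² = 16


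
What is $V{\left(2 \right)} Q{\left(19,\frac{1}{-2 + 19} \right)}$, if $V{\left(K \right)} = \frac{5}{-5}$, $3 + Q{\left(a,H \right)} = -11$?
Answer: $14$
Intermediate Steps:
$Q{\left(a,H \right)} = -14$ ($Q{\left(a,H \right)} = -3 - 11 = -14$)
$V{\left(K \right)} = -1$ ($V{\left(K \right)} = 5 \left(- \frac{1}{5}\right) = -1$)
$V{\left(2 \right)} Q{\left(19,\frac{1}{-2 + 19} \right)} = \left(-1\right) \left(-14\right) = 14$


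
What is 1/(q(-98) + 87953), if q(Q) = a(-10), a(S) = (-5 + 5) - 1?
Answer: 1/87952 ≈ 1.1370e-5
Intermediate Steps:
a(S) = -1 (a(S) = 0 - 1 = -1)
q(Q) = -1
1/(q(-98) + 87953) = 1/(-1 + 87953) = 1/87952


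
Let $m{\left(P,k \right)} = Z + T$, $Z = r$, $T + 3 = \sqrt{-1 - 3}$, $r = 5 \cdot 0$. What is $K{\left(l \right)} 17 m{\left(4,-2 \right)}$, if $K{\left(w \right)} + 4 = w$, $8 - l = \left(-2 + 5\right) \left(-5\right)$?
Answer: $-969 + 646 i \approx -969.0 + 646.0 i$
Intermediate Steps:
$r = 0$
$l = 23$ ($l = 8 - \left(-2 + 5\right) \left(-5\right) = 8 - 3 \left(-5\right) = 8 - -15 = 8 + 15 = 23$)
$T = -3 + 2 i$ ($T = -3 + \sqrt{-1 - 3} = -3 + \sqrt{-4} = -3 + 2 i \approx -3.0 + 2.0 i$)
$Z = 0$
$K{\left(w \right)} = -4 + w$
$m{\left(P,k \right)} = -3 + 2 i$ ($m{\left(P,k \right)} = 0 - \left(3 - 2 i\right) = -3 + 2 i$)
$K{\left(l \right)} 17 m{\left(4,-2 \right)} = \left(-4 + 23\right) 17 \left(-3 + 2 i\right) = 19 \cdot 17 \left(-3 + 2 i\right) = 323 \left(-3 + 2 i\right) = -969 + 646 i$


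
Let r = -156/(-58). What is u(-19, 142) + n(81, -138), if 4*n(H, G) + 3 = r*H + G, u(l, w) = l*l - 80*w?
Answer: -1273655/116 ≈ -10980.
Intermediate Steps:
r = 78/29 (r = -156*(-1/58) = 78/29 ≈ 2.6897)
u(l, w) = l² - 80*w
n(H, G) = -¾ + G/4 + 39*H/58 (n(H, G) = -¾ + (78*H/29 + G)/4 = -¾ + (G + 78*H/29)/4 = -¾ + (G/4 + 39*H/58) = -¾ + G/4 + 39*H/58)
u(-19, 142) + n(81, -138) = ((-19)² - 80*142) + (-¾ + (¼)*(-138) + (39/58)*81) = (361 - 11360) + (-¾ - 69/2 + 3159/58) = -10999 + 2229/116 = -1273655/116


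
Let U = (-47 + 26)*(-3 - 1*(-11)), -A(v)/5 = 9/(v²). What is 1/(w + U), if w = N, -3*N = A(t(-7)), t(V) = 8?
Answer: -64/10737 ≈ -0.0059607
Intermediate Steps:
A(v) = -45/v² (A(v) = -45/(v²) = -45/v²)
U = -168 (U = -21*(-3 + 11) = -21*8 = -168)
N = 15/64 (N = -(-15)/8² = -(-15)/64 = -⅓*(-45/64) = 15/64 ≈ 0.23438)
w = 15/64 ≈ 0.23438
1/(w + U) = 1/(15/64 - 168) = 1/(-10737/64) = -64/10737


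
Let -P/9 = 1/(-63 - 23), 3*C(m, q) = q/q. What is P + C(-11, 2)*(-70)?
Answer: -5993/258 ≈ -23.229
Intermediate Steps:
C(m, q) = 1/3 (C(m, q) = (q/q)/3 = (1/3)*1 = 1/3)
P = 9/86 (P = -9/(-63 - 23) = -9/(-86) = -9*(-1/86) = 9/86 ≈ 0.10465)
P + C(-11, 2)*(-70) = 9/86 + (1/3)*(-70) = 9/86 - 70/3 = -5993/258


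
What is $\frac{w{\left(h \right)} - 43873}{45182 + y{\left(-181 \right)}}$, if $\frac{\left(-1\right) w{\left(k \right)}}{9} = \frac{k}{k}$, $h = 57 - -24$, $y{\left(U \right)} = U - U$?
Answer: $- \frac{21941}{22591} \approx -0.97123$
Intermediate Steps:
$y{\left(U \right)} = 0$
$h = 81$ ($h = 57 + 24 = 81$)
$w{\left(k \right)} = -9$ ($w{\left(k \right)} = - 9 \frac{k}{k} = \left(-9\right) 1 = -9$)
$\frac{w{\left(h \right)} - 43873}{45182 + y{\left(-181 \right)}} = \frac{-9 - 43873}{45182 + 0} = - \frac{43882}{45182} = \left(-43882\right) \frac{1}{45182} = - \frac{21941}{22591}$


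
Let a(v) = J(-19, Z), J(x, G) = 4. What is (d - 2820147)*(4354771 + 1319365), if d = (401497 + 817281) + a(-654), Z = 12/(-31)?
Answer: -9086362795640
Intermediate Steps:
Z = -12/31 (Z = 12*(-1/31) = -12/31 ≈ -0.38710)
a(v) = 4
d = 1218782 (d = (401497 + 817281) + 4 = 1218778 + 4 = 1218782)
(d - 2820147)*(4354771 + 1319365) = (1218782 - 2820147)*(4354771 + 1319365) = -1601365*5674136 = -9086362795640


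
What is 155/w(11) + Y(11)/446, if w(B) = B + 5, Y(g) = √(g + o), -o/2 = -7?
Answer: 34605/3568 ≈ 9.6987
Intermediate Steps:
o = 14 (o = -2*(-7) = 14)
Y(g) = √(14 + g) (Y(g) = √(g + 14) = √(14 + g))
w(B) = 5 + B
155/w(11) + Y(11)/446 = 155/(5 + 11) + √(14 + 11)/446 = 155/16 + √25*(1/446) = 155*(1/16) + 5*(1/446) = 155/16 + 5/446 = 34605/3568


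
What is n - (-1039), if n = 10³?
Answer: 2039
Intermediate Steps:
n = 1000
n - (-1039) = 1000 - (-1039) = 1000 - 1*(-1039) = 1000 + 1039 = 2039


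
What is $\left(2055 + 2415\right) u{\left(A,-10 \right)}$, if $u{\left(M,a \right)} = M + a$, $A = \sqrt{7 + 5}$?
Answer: $-44700 + 8940 \sqrt{3} \approx -29215.0$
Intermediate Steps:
$A = 2 \sqrt{3}$ ($A = \sqrt{12} = 2 \sqrt{3} \approx 3.4641$)
$\left(2055 + 2415\right) u{\left(A,-10 \right)} = \left(2055 + 2415\right) \left(2 \sqrt{3} - 10\right) = 4470 \left(-10 + 2 \sqrt{3}\right) = -44700 + 8940 \sqrt{3}$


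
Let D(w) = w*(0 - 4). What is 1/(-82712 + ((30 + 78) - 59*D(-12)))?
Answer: -1/85436 ≈ -1.1705e-5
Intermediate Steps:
D(w) = -4*w (D(w) = w*(-4) = -4*w)
1/(-82712 + ((30 + 78) - 59*D(-12))) = 1/(-82712 + ((30 + 78) - (-236)*(-12))) = 1/(-82712 + (108 - 59*48)) = 1/(-82712 + (108 - 2832)) = 1/(-82712 - 2724) = 1/(-85436) = -1/85436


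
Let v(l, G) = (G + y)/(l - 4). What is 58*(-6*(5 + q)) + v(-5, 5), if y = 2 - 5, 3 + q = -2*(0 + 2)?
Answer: 6262/9 ≈ 695.78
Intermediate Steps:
q = -7 (q = -3 - 2*(0 + 2) = -3 - 2*2 = -3 - 4 = -7)
y = -3
v(l, G) = (-3 + G)/(-4 + l) (v(l, G) = (G - 3)/(l - 4) = (-3 + G)/(-4 + l))
58*(-6*(5 + q)) + v(-5, 5) = 58*(-6*(5 - 7)) + (-3 + 5)/(-4 - 5) = 58*(-6*(-2)) + 2/(-9) = 58*12 - 1/9*2 = 696 - 2/9 = 6262/9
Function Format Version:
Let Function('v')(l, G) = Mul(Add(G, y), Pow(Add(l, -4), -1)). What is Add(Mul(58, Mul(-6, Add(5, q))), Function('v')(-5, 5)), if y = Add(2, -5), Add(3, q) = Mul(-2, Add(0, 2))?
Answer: Rational(6262, 9) ≈ 695.78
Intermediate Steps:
q = -7 (q = Add(-3, Mul(-2, Add(0, 2))) = Add(-3, Mul(-2, 2)) = Add(-3, -4) = -7)
y = -3
Function('v')(l, G) = Mul(Pow(Add(-4, l), -1), Add(-3, G)) (Function('v')(l, G) = Mul(Add(G, -3), Pow(Add(l, -4), -1)) = Mul(Add(-3, G), Pow(Add(-4, l), -1)) = Mul(Pow(Add(-4, l), -1), Add(-3, G)))
Add(Mul(58, Mul(-6, Add(5, q))), Function('v')(-5, 5)) = Add(Mul(58, Mul(-6, Add(5, -7))), Mul(Pow(Add(-4, -5), -1), Add(-3, 5))) = Add(Mul(58, Mul(-6, -2)), Mul(Pow(-9, -1), 2)) = Add(Mul(58, 12), Mul(Rational(-1, 9), 2)) = Add(696, Rational(-2, 9)) = Rational(6262, 9)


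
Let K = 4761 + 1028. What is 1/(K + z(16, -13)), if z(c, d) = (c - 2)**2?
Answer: 1/5985 ≈ 0.00016708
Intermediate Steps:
K = 5789
z(c, d) = (-2 + c)**2
1/(K + z(16, -13)) = 1/(5789 + (-2 + 16)**2) = 1/(5789 + 14**2) = 1/(5789 + 196) = 1/5985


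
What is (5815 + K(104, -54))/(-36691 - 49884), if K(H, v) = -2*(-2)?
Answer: -5819/86575 ≈ -0.067213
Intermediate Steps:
K(H, v) = 4
(5815 + K(104, -54))/(-36691 - 49884) = (5815 + 4)/(-36691 - 49884) = 5819/(-86575) = 5819*(-1/86575) = -5819/86575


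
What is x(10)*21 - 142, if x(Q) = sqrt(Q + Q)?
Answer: -142 + 42*sqrt(5) ≈ -48.085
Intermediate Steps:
x(Q) = sqrt(2)*sqrt(Q) (x(Q) = sqrt(2*Q) = sqrt(2)*sqrt(Q))
x(10)*21 - 142 = (sqrt(2)*sqrt(10))*21 - 142 = (2*sqrt(5))*21 - 142 = 42*sqrt(5) - 142 = -142 + 42*sqrt(5)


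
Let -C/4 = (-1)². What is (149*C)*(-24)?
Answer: 14304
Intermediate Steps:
C = -4 (C = -4*(-1)² = -4*1 = -4)
(149*C)*(-24) = (149*(-4))*(-24) = -596*(-24) = 14304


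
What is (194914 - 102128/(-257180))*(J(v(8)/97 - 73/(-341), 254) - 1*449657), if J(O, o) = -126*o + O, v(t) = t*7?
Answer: -39931718228274564928/425337143 ≈ -9.3883e+10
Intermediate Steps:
v(t) = 7*t
J(O, o) = O - 126*o
(194914 - 102128/(-257180))*(J(v(8)/97 - 73/(-341), 254) - 1*449657) = (194914 - 102128/(-257180))*((((7*8)/97 - 73/(-341)) - 126*254) - 1*449657) = (194914 - 102128*(-1/257180))*(((56*(1/97) - 73*(-1/341)) - 32004) - 449657) = (194914 + 25532/64295)*(((56/97 + 73/341) - 32004) - 449657) = 12532021162*((26177/33077 - 32004) - 449657)/64295 = 12532021162*(-1058570131/33077 - 449657)/64295 = (12532021162/64295)*(-15931874720/33077) = -39931718228274564928/425337143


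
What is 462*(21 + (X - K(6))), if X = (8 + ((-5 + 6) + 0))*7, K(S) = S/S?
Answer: 38346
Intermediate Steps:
K(S) = 1
X = 63 (X = (8 + (1 + 0))*7 = (8 + 1)*7 = 9*7 = 63)
462*(21 + (X - K(6))) = 462*(21 + (63 - 1*1)) = 462*(21 + (63 - 1)) = 462*(21 + 62) = 462*83 = 38346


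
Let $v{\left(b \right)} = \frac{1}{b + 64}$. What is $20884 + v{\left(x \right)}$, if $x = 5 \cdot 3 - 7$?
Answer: $\frac{1503649}{72} \approx 20884.0$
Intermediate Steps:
$x = 8$ ($x = 15 - 7 = 8$)
$v{\left(b \right)} = \frac{1}{64 + b}$
$20884 + v{\left(x \right)} = 20884 + \frac{1}{64 + 8} = 20884 + \frac{1}{72} = \frac{1503649}{72}$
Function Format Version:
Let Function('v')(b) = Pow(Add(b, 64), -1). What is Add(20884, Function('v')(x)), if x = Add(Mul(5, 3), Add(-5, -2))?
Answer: Rational(1503649, 72) ≈ 20884.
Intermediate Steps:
x = 8 (x = Add(15, -7) = 8)
Function('v')(b) = Pow(Add(64, b), -1)
Add(20884, Function('v')(x)) = Add(20884, Pow(Add(64, 8), -1)) = Add(20884, Pow(72, -1)) = Add(20884, Rational(1, 72)) = Rational(1503649, 72)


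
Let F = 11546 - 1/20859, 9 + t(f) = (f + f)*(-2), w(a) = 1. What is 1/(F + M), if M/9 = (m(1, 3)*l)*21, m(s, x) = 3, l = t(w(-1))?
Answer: 20859/87086324 ≈ 0.00023952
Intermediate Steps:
t(f) = -9 - 4*f (t(f) = -9 + (f + f)*(-2) = -9 + (2*f)*(-2) = -9 - 4*f)
l = -13 (l = -9 - 4*1 = -9 - 4 = -13)
M = -7371 (M = 9*((3*(-13))*21) = 9*(-39*21) = 9*(-819) = -7371)
F = 240838013/20859 (F = 11546 - 1*1/20859 = 11546 - 1/20859 = 240838013/20859 ≈ 11546.)
1/(F + M) = 1/(240838013/20859 - 7371) = 1/(87086324/20859) = 20859/87086324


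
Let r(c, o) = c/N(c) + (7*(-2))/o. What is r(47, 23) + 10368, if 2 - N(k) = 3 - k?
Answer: 476947/46 ≈ 10368.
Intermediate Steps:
N(k) = -1 + k (N(k) = 2 - (3 - k) = 2 + (-3 + k) = -1 + k)
r(c, o) = -14/o + c/(-1 + c) (r(c, o) = c/(-1 + c) + (7*(-2))/o = c/(-1 + c) - 14/o = -14/o + c/(-1 + c))
r(47, 23) + 10368 = (-14/23 + 47/(-1 + 47)) + 10368 = (-14*1/23 + 47/46) + 10368 = (-14/23 + 47*(1/46)) + 10368 = (-14/23 + 47/46) + 10368 = 19/46 + 10368 = 476947/46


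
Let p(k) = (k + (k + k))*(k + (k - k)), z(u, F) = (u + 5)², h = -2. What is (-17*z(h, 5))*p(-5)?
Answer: -11475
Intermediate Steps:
z(u, F) = (5 + u)²
p(k) = 3*k² (p(k) = (k + 2*k)*(k + 0) = (3*k)*k = 3*k²)
(-17*z(h, 5))*p(-5) = (-17*(5 - 2)²)*(3*(-5)²) = (-17*3²)*(3*25) = -17*9*75 = -153*75 = -11475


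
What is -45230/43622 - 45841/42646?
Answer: -1964277341/930151906 ≈ -2.1118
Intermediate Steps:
-45230/43622 - 45841/42646 = -45230*1/43622 - 45841*1/42646 = -22615/21811 - 45841/42646 = -1964277341/930151906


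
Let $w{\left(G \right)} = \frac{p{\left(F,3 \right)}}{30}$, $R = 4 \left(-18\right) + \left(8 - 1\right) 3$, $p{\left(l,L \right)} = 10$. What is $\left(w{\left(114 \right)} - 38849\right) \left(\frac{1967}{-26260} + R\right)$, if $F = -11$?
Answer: $\frac{78157320971}{39390} \approx 1.9842 \cdot 10^{6}$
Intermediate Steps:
$R = -51$ ($R = -72 + 7 \cdot 3 = -72 + 21 = -51$)
$w{\left(G \right)} = \frac{1}{3}$ ($w{\left(G \right)} = \frac{10}{30} = 10 \cdot \frac{1}{30} = \frac{1}{3}$)
$\left(w{\left(114 \right)} - 38849\right) \left(\frac{1967}{-26260} + R\right) = \left(\frac{1}{3} - 38849\right) \left(\frac{1967}{-26260} - 51\right) = - \frac{116546 \left(1967 \left(- \frac{1}{26260}\right) - 51\right)}{3} = - \frac{116546 \left(- \frac{1967}{26260} - 51\right)}{3} = \left(- \frac{116546}{3}\right) \left(- \frac{1341227}{26260}\right) = \frac{78157320971}{39390}$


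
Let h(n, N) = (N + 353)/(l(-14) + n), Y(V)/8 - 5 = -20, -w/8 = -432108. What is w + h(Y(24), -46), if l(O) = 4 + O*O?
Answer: 276549427/80 ≈ 3.4569e+6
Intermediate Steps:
w = 3456864 (w = -8*(-432108) = 3456864)
l(O) = 4 + O²
Y(V) = -120 (Y(V) = 40 + 8*(-20) = 40 - 160 = -120)
h(n, N) = (353 + N)/(200 + n) (h(n, N) = (N + 353)/((4 + (-14)²) + n) = (353 + N)/((4 + 196) + n) = (353 + N)/(200 + n))
w + h(Y(24), -46) = 3456864 + (353 - 46)/(200 - 120) = 3456864 + 307/80 = 276549427/80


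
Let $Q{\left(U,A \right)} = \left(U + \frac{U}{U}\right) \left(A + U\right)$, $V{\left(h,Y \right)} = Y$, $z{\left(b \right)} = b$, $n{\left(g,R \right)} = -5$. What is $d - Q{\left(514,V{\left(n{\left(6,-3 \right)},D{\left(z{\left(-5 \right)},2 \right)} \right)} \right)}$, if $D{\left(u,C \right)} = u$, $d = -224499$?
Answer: $-486634$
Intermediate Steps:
$Q{\left(U,A \right)} = \left(1 + U\right) \left(A + U\right)$ ($Q{\left(U,A \right)} = \left(U + 1\right) \left(A + U\right) = \left(1 + U\right) \left(A + U\right)$)
$d - Q{\left(514,V{\left(n{\left(6,-3 \right)},D{\left(z{\left(-5 \right)},2 \right)} \right)} \right)} = -224499 - \left(-5 + 514 + 514^{2} - 2570\right) = -224499 - \left(-5 + 514 + 264196 - 2570\right) = -224499 - 262135 = -486634$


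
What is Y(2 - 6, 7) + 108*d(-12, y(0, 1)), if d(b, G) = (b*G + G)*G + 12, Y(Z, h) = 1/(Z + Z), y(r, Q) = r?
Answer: 10367/8 ≈ 1295.9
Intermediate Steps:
Y(Z, h) = 1/(2*Z)
d(b, G) = 12 + G*(G + G*b) (d(b, G) = (G*b + G)*G + 12 = (G + G*b)*G + 12 = G*(G + G*b) + 12 = 12 + G*(G + G*b))
Y(2 - 6, 7) + 108*d(-12, y(0, 1)) = 1/(2*(2 - 6)) + 108*(12 + 0² - 12*0²) = (½)/(-4) + 108*(12 + 0 - 12*0) = (½)*(-¼) + 108*(12 + 0 + 0) = -⅛ + 108*12 = -⅛ + 1296 = 10367/8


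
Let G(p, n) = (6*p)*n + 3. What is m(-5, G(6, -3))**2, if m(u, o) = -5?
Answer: 25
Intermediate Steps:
G(p, n) = 3 + 6*n*p (G(p, n) = 6*n*p + 3 = 3 + 6*n*p)
m(-5, G(6, -3))**2 = (-5)**2 = 25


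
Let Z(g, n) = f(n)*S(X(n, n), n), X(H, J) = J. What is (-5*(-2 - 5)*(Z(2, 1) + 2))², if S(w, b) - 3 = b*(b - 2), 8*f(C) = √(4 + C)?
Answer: 84525/16 + 1225*√5 ≈ 8022.0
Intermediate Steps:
f(C) = √(4 + C)/8
S(w, b) = 3 + b*(-2 + b) (S(w, b) = 3 + b*(b - 2) = 3 + b*(-2 + b))
Z(g, n) = √(4 + n)*(3 + n² - 2*n)/8 (Z(g, n) = (√(4 + n)/8)*(3 + n² - 2*n) = √(4 + n)*(3 + n² - 2*n)/8)
(-5*(-2 - 5)*(Z(2, 1) + 2))² = (-5*(-2 - 5)*(√(4 + 1)*(3 + 1² - 2*1)/8 + 2))² = (-(-35)*(√5*(3 + 1 - 2)/8 + 2))² = (-(-35)*((⅛)*√5*2 + 2))² = (-(-35)*(√5/4 + 2))² = (-(-35)*(2 + √5/4))² = (-5*(-14 - 7*√5/4))² = (70 + 35*√5/4)²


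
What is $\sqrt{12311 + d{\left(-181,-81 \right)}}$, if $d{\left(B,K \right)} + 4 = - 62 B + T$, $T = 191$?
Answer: $2 \sqrt{5930} \approx 154.01$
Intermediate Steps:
$d{\left(B,K \right)} = 187 - 62 B$ ($d{\left(B,K \right)} = -4 - \left(-191 + 62 B\right) = 187 - 62 B$)
$\sqrt{12311 + d{\left(-181,-81 \right)}} = \sqrt{12311 + \left(187 - -11222\right)} = \sqrt{12311 + \left(187 + 11222\right)} = \sqrt{12311 + 11409} = \sqrt{23720} = 2 \sqrt{5930}$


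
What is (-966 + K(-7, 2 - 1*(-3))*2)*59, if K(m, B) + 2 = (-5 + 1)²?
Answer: -55342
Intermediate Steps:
K(m, B) = 14 (K(m, B) = -2 + (-5 + 1)² = -2 + (-4)² = -2 + 16 = 14)
(-966 + K(-7, 2 - 1*(-3))*2)*59 = (-966 + 14*2)*59 = (-966 + 28)*59 = -938*59 = -55342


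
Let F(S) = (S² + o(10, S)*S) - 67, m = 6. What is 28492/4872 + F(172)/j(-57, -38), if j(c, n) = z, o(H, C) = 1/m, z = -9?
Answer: -35922515/10962 ≈ -3277.0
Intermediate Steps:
o(H, C) = ⅙ (o(H, C) = 1/6 = ⅙)
j(c, n) = -9
F(S) = -67 + S² + S/6 (F(S) = (S² + S/6) - 67 = -67 + S² + S/6)
28492/4872 + F(172)/j(-57, -38) = 28492/4872 + (-67 + 172² + (⅙)*172)/(-9) = 28492*(1/4872) + (-67 + 29584 + 86/3)*(-⅑) = 7123/1218 + (88637/3)*(-⅑) = 7123/1218 - 88637/27 = -35922515/10962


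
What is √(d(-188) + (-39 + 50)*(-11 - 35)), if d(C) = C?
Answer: I*√694 ≈ 26.344*I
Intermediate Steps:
√(d(-188) + (-39 + 50)*(-11 - 35)) = √(-188 + (-39 + 50)*(-11 - 35)) = √(-188 + 11*(-46)) = √(-188 - 506) = √(-694) = I*√694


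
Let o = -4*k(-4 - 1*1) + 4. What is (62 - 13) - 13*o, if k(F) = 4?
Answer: 205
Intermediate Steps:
o = -12 (o = -4*4 + 4 = -16 + 4 = -12)
(62 - 13) - 13*o = (62 - 13) - 13*(-12) = 49 + 156 = 205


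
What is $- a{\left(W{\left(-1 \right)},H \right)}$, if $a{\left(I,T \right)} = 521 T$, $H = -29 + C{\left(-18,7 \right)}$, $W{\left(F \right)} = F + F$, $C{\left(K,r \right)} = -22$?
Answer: $26571$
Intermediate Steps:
$W{\left(F \right)} = 2 F$
$H = -51$ ($H = -29 - 22 = -51$)
$- a{\left(W{\left(-1 \right)},H \right)} = - 521 \left(-51\right) = \left(-1\right) \left(-26571\right) = 26571$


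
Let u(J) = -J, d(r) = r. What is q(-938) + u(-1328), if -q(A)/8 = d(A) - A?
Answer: 1328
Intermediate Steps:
q(A) = 0 (q(A) = -8*(A - A) = -8*0 = 0)
q(-938) + u(-1328) = 0 - 1*(-1328) = 0 + 1328 = 1328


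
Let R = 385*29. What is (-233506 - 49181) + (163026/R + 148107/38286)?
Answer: -40276797187813/142487730 ≈ -2.8267e+5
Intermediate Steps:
R = 11165
(-233506 - 49181) + (163026/R + 148107/38286) = (-233506 - 49181) + (163026/11165 + 148107/38286) = -282687 + (163026*(1/11165) + 148107*(1/38286)) = -282687 + (163026/11165 + 49369/12762) = -282687 + 2631742697/142487730 = -40276797187813/142487730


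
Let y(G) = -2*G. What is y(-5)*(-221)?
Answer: -2210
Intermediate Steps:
y(G) = -2*G
y(-5)*(-221) = -2*(-5)*(-221) = 10*(-221) = -2210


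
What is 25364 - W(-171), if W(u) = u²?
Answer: -3877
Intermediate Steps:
25364 - W(-171) = 25364 - 1*(-171)² = 25364 - 1*29241 = 25364 - 29241 = -3877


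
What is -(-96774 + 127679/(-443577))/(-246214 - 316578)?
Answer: -42926848277/249641586984 ≈ -0.17195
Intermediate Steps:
-(-96774 + 127679/(-443577))/(-246214 - 316578) = -(-96774 + 127679*(-1/443577))/(-562792) = -(-96774 - 127679/443577)*(-1)/562792 = -(-42926848277)*(-1)/(443577*562792) = -1*42926848277/249641586984 = -42926848277/249641586984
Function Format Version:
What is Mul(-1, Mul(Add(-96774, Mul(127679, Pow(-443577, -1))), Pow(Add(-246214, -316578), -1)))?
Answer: Rational(-42926848277, 249641586984) ≈ -0.17195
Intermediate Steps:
Mul(-1, Mul(Add(-96774, Mul(127679, Pow(-443577, -1))), Pow(Add(-246214, -316578), -1))) = Mul(-1, Mul(Add(-96774, Mul(127679, Rational(-1, 443577))), Pow(-562792, -1))) = Mul(-1, Mul(Add(-96774, Rational(-127679, 443577)), Rational(-1, 562792))) = Mul(-1, Mul(Rational(-42926848277, 443577), Rational(-1, 562792))) = Mul(-1, Rational(42926848277, 249641586984)) = Rational(-42926848277, 249641586984)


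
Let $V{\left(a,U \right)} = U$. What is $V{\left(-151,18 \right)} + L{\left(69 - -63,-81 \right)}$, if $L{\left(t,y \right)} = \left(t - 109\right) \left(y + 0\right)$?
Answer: $-1845$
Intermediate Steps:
$L{\left(t,y \right)} = y \left(-109 + t\right)$ ($L{\left(t,y \right)} = \left(-109 + t\right) y = y \left(-109 + t\right)$)
$V{\left(-151,18 \right)} + L{\left(69 - -63,-81 \right)} = 18 - 81 \left(-109 + \left(69 - -63\right)\right) = 18 - 81 \left(-109 + \left(69 + 63\right)\right) = 18 - 81 \left(-109 + 132\right) = 18 - 1863 = -1845$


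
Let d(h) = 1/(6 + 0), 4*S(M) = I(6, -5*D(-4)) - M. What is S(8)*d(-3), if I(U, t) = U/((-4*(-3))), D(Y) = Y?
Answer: -5/16 ≈ -0.31250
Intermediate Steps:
I(U, t) = U/12
S(M) = 1/8 - M/4 (S(M) = ((1/12)*6 - M)/4 = (1/2 - M)/4 = 1/8 - M/4)
d(h) = 1/6
S(8)*d(-3) = (1/8 - 1/4*8)*(1/6) = (1/8 - 2)*(1/6) = -15/8*1/6 = -5/16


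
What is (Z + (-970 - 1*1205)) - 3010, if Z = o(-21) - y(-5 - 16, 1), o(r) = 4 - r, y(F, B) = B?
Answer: -5161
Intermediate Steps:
Z = 24 (Z = (4 - 1*(-21)) - 1*1 = (4 + 21) - 1 = 25 - 1 = 24)
(Z + (-970 - 1*1205)) - 3010 = (24 + (-970 - 1*1205)) - 3010 = (24 + (-970 - 1205)) - 3010 = (24 - 2175) - 3010 = -2151 - 3010 = -5161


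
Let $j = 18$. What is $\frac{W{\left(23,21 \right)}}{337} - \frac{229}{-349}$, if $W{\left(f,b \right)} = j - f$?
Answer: $\frac{75428}{117613} \approx 0.64132$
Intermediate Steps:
$W{\left(f,b \right)} = 18 - f$
$\frac{W{\left(23,21 \right)}}{337} - \frac{229}{-349} = \frac{18 - 23}{337} - \frac{229}{-349} = \left(18 - 23\right) \frac{1}{337} - - \frac{229}{349} = \left(-5\right) \frac{1}{337} + \frac{229}{349} = - \frac{5}{337} + \frac{229}{349} = \frac{75428}{117613}$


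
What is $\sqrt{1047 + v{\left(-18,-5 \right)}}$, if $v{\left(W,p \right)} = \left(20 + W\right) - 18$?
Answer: $\sqrt{1031} \approx 32.109$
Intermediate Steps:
$v{\left(W,p \right)} = 2 + W$
$\sqrt{1047 + v{\left(-18,-5 \right)}} = \sqrt{1047 + \left(2 - 18\right)} = \sqrt{1047 - 16} = \sqrt{1031}$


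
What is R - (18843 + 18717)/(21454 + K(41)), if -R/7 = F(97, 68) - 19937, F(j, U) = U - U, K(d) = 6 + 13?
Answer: 2996712847/21473 ≈ 1.3956e+5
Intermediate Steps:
K(d) = 19
F(j, U) = 0
R = 139559 (R = -7*(0 - 19937) = -7*(-19937) = 139559)
R - (18843 + 18717)/(21454 + K(41)) = 139559 - (18843 + 18717)/(21454 + 19) = 139559 - 37560/21473 = 2996712847/21473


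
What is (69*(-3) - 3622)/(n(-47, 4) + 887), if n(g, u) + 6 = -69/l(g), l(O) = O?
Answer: -179963/41476 ≈ -4.3390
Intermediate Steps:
n(g, u) = -6 - 69/g
(69*(-3) - 3622)/(n(-47, 4) + 887) = (69*(-3) - 3622)/((-6 - 69/(-47)) + 887) = (-207 - 3622)/((-6 - 69*(-1/47)) + 887) = -3829/((-6 + 69/47) + 887) = -3829/(-213/47 + 887) = -3829/41476/47 = -3829*47/41476 = -179963/41476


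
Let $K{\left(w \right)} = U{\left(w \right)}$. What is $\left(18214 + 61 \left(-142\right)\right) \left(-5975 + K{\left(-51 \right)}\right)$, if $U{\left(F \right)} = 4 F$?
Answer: $-59021808$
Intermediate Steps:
$K{\left(w \right)} = 4 w$
$\left(18214 + 61 \left(-142\right)\right) \left(-5975 + K{\left(-51 \right)}\right) = \left(18214 + 61 \left(-142\right)\right) \left(-5975 + 4 \left(-51\right)\right) = \left(18214 - 8662\right) \left(-5975 - 204\right) = 9552 \left(-6179\right) = -59021808$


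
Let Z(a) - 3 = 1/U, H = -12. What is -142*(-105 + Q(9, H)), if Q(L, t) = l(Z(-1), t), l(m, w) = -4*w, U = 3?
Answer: 8094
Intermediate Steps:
Z(a) = 10/3 (Z(a) = 3 + 1/3 = 3 + ⅓ = 10/3)
Q(L, t) = -4*t
-142*(-105 + Q(9, H)) = -142*(-105 - 4*(-12)) = -142*(-105 + 48) = -142*(-57) = 8094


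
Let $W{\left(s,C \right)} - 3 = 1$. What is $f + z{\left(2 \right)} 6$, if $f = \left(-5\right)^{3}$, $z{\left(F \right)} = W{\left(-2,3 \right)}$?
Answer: $-101$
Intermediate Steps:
$W{\left(s,C \right)} = 4$ ($W{\left(s,C \right)} = 3 + 1 = 4$)
$z{\left(F \right)} = 4$
$f = -125$
$f + z{\left(2 \right)} 6 = -125 + 4 \cdot 6 = -125 + 24 = -101$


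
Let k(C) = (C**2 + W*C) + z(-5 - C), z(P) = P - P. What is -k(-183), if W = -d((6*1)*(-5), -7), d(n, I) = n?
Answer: -27999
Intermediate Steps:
z(P) = 0
W = 30 (W = -6*1*(-5) = -6*(-5) = -1*(-30) = 30)
k(C) = C**2 + 30*C (k(C) = (C**2 + 30*C) + 0 = C**2 + 30*C)
-k(-183) = -(-183)*(30 - 183) = -(-183)*(-153) = -1*27999 = -27999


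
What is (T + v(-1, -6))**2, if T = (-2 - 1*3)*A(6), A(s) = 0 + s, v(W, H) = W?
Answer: 961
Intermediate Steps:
A(s) = s
T = -30 (T = (-2 - 1*3)*6 = (-2 - 3)*6 = -5*6 = -30)
(T + v(-1, -6))**2 = (-30 - 1)**2 = (-31)**2 = 961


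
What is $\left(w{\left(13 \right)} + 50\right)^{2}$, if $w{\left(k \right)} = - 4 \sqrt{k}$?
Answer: $2708 - 400 \sqrt{13} \approx 1265.8$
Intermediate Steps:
$\left(w{\left(13 \right)} + 50\right)^{2} = \left(- 4 \sqrt{13} + 50\right)^{2} = \left(50 - 4 \sqrt{13}\right)^{2}$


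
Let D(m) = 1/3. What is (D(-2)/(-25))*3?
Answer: -1/25 ≈ -0.040000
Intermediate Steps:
D(m) = ⅓
(D(-2)/(-25))*3 = ((⅓)/(-25))*3 = ((⅓)*(-1/25))*3 = -1/75*3 = -1/25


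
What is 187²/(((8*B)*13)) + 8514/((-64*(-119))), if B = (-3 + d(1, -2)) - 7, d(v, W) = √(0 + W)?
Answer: 11*(-1462894*I + 5031*√2)/(49504*(√2 + 10*I)) ≈ -31.847 - 4.6619*I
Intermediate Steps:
d(v, W) = √W
B = -10 + I*√2 (B = (-3 + √(-2)) - 7 = (-3 + I*√2) - 7 = -10 + I*√2 ≈ -10.0 + 1.4142*I)
187²/(((8*B)*13)) + 8514/((-64*(-119))) = 187²/(((8*(-10 + I*√2))*13)) + 8514/((-64*(-119))) = 34969/(((-80 + 8*I*√2)*13)) + 8514/7616 = 34969/(-1040 + 104*I*√2) + 8514*(1/7616) = 34969/(-1040 + 104*I*√2) + 4257/3808 = 4257/3808 + 34969/(-1040 + 104*I*√2)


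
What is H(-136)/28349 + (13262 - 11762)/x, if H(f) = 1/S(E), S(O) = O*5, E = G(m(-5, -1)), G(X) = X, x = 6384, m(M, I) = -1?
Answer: 17717593/75408340 ≈ 0.23496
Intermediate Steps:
E = -1
S(O) = 5*O
H(f) = -⅕ (H(f) = 1/(5*(-1)) = 1/(-5) = -⅕)
H(-136)/28349 + (13262 - 11762)/x = -⅕/28349 + (13262 - 11762)/6384 = -⅕*1/28349 + 1500*(1/6384) = -1/141745 + 125/532 = 17717593/75408340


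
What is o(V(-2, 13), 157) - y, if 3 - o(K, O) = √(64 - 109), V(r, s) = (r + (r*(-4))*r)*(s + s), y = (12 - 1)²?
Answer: -118 - 3*I*√5 ≈ -118.0 - 6.7082*I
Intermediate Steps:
y = 121 (y = 11² = 121)
V(r, s) = 2*s*(r - 4*r²) (V(r, s) = (r + (-4*r)*r)*(2*s) = (r - 4*r²)*(2*s) = 2*s*(r - 4*r²))
o(K, O) = 3 - 3*I*√5 (o(K, O) = 3 - √(64 - 109) = 3 - √(-45) = 3 - 3*I*√5)
o(V(-2, 13), 157) - y = (3 - 3*I*√5) - 1*121 = (3 - 3*I*√5) - 121 = -118 - 3*I*√5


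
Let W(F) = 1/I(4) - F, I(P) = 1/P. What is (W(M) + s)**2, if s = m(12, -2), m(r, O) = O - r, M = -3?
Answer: 49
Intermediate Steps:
I(P) = 1/P
s = -14 (s = -2 - 1*12 = -2 - 12 = -14)
W(F) = 4 - F (W(F) = 1/(1/4) - F = 4 - F)
(W(M) + s)**2 = ((4 - 1*(-3)) - 14)**2 = ((4 + 3) - 14)**2 = (7 - 14)**2 = (-7)**2 = 49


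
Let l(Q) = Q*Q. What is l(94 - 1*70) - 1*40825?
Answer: -40249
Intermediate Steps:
l(Q) = Q**2
l(94 - 1*70) - 1*40825 = (94 - 1*70)**2 - 1*40825 = (94 - 70)**2 - 40825 = 24**2 - 40825 = 576 - 40825 = -40249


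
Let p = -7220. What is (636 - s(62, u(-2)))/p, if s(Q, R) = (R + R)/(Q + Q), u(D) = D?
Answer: -19717/223820 ≈ -0.088093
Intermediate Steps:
s(Q, R) = R/Q (s(Q, R) = (2*R)/((2*Q)) = (2*R)*(1/(2*Q)) = R/Q)
(636 - s(62, u(-2)))/p = (636 - (-2)/62)/(-7220) = (636 - (-2)/62)*(-1/7220) = (636 - 1*(-1/31))*(-1/7220) = (636 + 1/31)*(-1/7220) = (19717/31)*(-1/7220) = -19717/223820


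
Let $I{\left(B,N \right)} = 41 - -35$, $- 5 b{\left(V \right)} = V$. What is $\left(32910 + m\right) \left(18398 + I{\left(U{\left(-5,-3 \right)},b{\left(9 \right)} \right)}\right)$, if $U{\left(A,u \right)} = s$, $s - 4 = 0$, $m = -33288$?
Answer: $-6983172$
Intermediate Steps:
$b{\left(V \right)} = - \frac{V}{5}$
$s = 4$ ($s = 4 + 0 = 4$)
$U{\left(A,u \right)} = 4$
$I{\left(B,N \right)} = 76$ ($I{\left(B,N \right)} = 41 + 35 = 76$)
$\left(32910 + m\right) \left(18398 + I{\left(U{\left(-5,-3 \right)},b{\left(9 \right)} \right)}\right) = \left(32910 - 33288\right) \left(18398 + 76\right) = \left(-378\right) 18474 = -6983172$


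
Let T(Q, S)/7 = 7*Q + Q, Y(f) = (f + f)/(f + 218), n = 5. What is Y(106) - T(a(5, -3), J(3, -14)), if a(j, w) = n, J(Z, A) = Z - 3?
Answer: -22627/81 ≈ -279.35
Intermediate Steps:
J(Z, A) = -3 + Z
a(j, w) = 5
Y(f) = 2*f/(218 + f) (Y(f) = (2*f)/(218 + f) = 2*f/(218 + f))
T(Q, S) = 56*Q (T(Q, S) = 7*(7*Q + Q) = 7*(8*Q) = 56*Q)
Y(106) - T(a(5, -3), J(3, -14)) = 2*106/(218 + 106) - 56*5 = 2*106/324 - 1*280 = 2*106*(1/324) - 280 = 53/81 - 280 = -22627/81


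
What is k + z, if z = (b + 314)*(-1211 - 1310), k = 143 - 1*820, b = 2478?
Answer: -7039309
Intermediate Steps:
k = -677 (k = 143 - 820 = -677)
z = -7038632 (z = (2478 + 314)*(-1211 - 1310) = 2792*(-2521) = -7038632)
k + z = -677 - 7038632 = -7039309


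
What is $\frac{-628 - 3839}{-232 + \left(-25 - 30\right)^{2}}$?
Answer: $- \frac{1489}{931} \approx -1.5994$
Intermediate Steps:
$\frac{-628 - 3839}{-232 + \left(-25 - 30\right)^{2}} = - \frac{4467}{-232 + \left(-55\right)^{2}} = - \frac{4467}{-232 + 3025} = - \frac{4467}{2793} = \left(-4467\right) \frac{1}{2793} = - \frac{1489}{931}$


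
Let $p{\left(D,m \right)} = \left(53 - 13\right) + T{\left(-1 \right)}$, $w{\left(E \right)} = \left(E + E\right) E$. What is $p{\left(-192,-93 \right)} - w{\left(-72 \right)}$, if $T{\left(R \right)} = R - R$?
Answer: $-10328$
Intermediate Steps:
$T{\left(R \right)} = 0$
$w{\left(E \right)} = 2 E^{2}$ ($w{\left(E \right)} = 2 E E = 2 E^{2}$)
$p{\left(D,m \right)} = 40$ ($p{\left(D,m \right)} = \left(53 - 13\right) + 0 = 40 + 0 = 40$)
$p{\left(-192,-93 \right)} - w{\left(-72 \right)} = 40 - 2 \left(-72\right)^{2} = 40 - 2 \cdot 5184 = 40 - 10368 = -10328$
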